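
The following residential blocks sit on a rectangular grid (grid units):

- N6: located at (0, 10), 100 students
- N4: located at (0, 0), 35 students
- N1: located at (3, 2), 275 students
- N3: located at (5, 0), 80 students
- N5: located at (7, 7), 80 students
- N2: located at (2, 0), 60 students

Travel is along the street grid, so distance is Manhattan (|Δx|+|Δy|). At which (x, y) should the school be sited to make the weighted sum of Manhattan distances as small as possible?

(3, 2)

Manhattan distance separates: Σwᵢ(|x−xᵢ|+|y−yᵢ|) = Σwᵢ|x−xᵢ| + Σwᵢ|y−yᵢ|, so x and y are optimised independently as 1-D weighted medians.
Total weight W = 630; half = 315.
x-coordinate, sorted with cumulative weight:
  x=0 (N6, w=100) cum 100
  x=0 (N4, w=35) cum 135
  x=2 (N2, w=60) cum 195
  x=3 (N1, w=275) cum 470  ← median
  x=5 (N3, w=80) cum 550
  x=7 (N5, w=80) cum 630
⇒ x* = 3
y-coordinate, sorted with cumulative weight:
  y=0 (N4, w=35) cum 35
  y=0 (N3, w=80) cum 115
  y=0 (N2, w=60) cum 175
  y=2 (N1, w=275) cum 450  ← median
  y=7 (N5, w=80) cum 530
  y=10 (N6, w=100) cum 630
⇒ y* = 2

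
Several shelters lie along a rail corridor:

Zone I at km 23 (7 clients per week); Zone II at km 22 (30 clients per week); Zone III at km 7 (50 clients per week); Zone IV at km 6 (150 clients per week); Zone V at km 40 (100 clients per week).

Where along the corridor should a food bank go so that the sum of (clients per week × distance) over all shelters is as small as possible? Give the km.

For a sum of weighted absolute distances on a line, the optimum is the weighted median (not the mean). Total weight W = 337; half-weight = 168.5.
Sort by position and accumulate weight:
  km 6 (Zone IV, w=150) → cum 150
  km 7 (Zone III, w=50) → cum 200  ≥ 168.5 → median here
  km 22 (Zone II, w=30) → cum 230
  km 23 (Zone I, w=7) → cum 237
  km 40 (Zone V, w=100) → cum 337
Optimal location: km 7.

x = 7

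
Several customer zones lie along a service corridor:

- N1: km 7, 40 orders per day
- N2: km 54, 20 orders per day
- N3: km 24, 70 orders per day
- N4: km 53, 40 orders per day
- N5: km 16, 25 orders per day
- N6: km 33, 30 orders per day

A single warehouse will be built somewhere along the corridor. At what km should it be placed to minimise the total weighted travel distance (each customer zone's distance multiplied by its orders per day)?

x = 24

For a sum of weighted absolute distances on a line, the optimum is the weighted median (not the mean). Total weight W = 225; half-weight = 112.5.
Sort by position and accumulate weight:
  km 7 (N1, w=40) → cum 40
  km 16 (N5, w=25) → cum 65
  km 24 (N3, w=70) → cum 135  ≥ 112.5 → median here
  km 33 (N6, w=30) → cum 165
  km 53 (N4, w=40) → cum 205
  km 54 (N2, w=20) → cum 225
Optimal location: km 24.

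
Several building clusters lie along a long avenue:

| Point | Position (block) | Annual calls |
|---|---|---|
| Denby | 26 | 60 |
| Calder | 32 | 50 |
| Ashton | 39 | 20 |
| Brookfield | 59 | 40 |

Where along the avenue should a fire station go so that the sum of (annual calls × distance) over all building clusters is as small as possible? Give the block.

x = 32

For a sum of weighted absolute distances on a line, the optimum is the weighted median (not the mean). Total weight W = 170; half-weight = 85.
Sort by position and accumulate weight:
  block 26 (Denby, w=60) → cum 60
  block 32 (Calder, w=50) → cum 110  ≥ 85 → median here
  block 39 (Ashton, w=20) → cum 130
  block 59 (Brookfield, w=40) → cum 170
Optimal location: block 32.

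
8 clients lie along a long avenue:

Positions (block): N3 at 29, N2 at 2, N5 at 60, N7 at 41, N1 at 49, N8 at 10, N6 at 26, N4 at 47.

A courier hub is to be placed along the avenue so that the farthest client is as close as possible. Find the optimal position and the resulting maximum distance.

location 31, max distance 29

The 1-center on a line is the midpoint of the two extreme points: leftmost at 2, rightmost at 60.
Optimal location = (2 + 60)/2 = 31; maximum distance = (60 − 2)/2 = 29.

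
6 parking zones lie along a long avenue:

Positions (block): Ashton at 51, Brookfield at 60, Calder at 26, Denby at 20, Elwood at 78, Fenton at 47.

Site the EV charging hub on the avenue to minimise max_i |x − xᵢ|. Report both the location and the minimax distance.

The 1-center on a line is the midpoint of the two extreme points: leftmost at 20, rightmost at 78.
Optimal location = (20 + 78)/2 = 49; maximum distance = (78 − 20)/2 = 29.

location 49, max distance 29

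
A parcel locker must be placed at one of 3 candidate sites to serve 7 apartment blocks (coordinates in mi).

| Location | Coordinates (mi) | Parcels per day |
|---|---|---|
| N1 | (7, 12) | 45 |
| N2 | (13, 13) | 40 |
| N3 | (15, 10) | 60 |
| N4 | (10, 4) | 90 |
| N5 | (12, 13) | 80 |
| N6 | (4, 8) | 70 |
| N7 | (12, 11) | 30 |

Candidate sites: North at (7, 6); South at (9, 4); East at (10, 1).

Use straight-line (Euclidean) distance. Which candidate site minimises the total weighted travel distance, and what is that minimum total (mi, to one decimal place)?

Total weighted distance at each candidate:
  North (7, 6): total = 2652.6
  South (9, 4): total = 2799.8
  East (10, 1): total = 3820.1
Minimum is at North with total 2652.6 mi.

North, total 2652.6 mi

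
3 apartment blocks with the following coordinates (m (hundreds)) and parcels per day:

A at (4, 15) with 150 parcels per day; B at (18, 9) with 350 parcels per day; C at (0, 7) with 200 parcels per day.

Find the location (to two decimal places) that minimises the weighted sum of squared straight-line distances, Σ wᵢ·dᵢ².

(9.86, 9.71)

The minimiser of Σwᵢ‖p−pᵢ‖² is the weighted centroid p* = (Σwᵢpᵢ)/(Σwᵢ).
Σwᵢ = 700.
Σwᵢxᵢ = 150·4 + 350·18 + 200·0 = 6900.
Σwᵢyᵢ = 150·15 + 350·9 + 200·7 = 6800.
x* = 6900/700 = 9.86, y* = 6800/700 = 9.71.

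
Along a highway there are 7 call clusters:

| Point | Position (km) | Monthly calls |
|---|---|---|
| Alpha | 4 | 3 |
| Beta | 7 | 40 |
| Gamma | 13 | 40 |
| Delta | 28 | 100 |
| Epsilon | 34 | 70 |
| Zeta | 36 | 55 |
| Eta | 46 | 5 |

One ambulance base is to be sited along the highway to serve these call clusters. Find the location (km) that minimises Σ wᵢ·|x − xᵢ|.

x = 28

For a sum of weighted absolute distances on a line, the optimum is the weighted median (not the mean). Total weight W = 313; half-weight = 156.5.
Sort by position and accumulate weight:
  km 4 (Alpha, w=3) → cum 3
  km 7 (Beta, w=40) → cum 43
  km 13 (Gamma, w=40) → cum 83
  km 28 (Delta, w=100) → cum 183  ≥ 156.5 → median here
  km 34 (Epsilon, w=70) → cum 253
  km 36 (Zeta, w=55) → cum 308
  km 46 (Eta, w=5) → cum 313
Optimal location: km 28.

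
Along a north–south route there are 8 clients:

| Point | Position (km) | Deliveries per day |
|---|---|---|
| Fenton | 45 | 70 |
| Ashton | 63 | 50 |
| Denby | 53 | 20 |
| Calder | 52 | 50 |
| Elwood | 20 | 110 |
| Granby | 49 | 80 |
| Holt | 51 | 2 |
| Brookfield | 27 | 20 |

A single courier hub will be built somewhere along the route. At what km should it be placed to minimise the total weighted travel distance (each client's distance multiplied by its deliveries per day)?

For a sum of weighted absolute distances on a line, the optimum is the weighted median (not the mean). Total weight W = 402; half-weight = 201.
Sort by position and accumulate weight:
  km 20 (Elwood, w=110) → cum 110
  km 27 (Brookfield, w=20) → cum 130
  km 45 (Fenton, w=70) → cum 200
  km 49 (Granby, w=80) → cum 280  ≥ 201 → median here
  km 51 (Holt, w=2) → cum 282
  km 52 (Calder, w=50) → cum 332
  km 53 (Denby, w=20) → cum 352
  km 63 (Ashton, w=50) → cum 402
Optimal location: km 49.

x = 49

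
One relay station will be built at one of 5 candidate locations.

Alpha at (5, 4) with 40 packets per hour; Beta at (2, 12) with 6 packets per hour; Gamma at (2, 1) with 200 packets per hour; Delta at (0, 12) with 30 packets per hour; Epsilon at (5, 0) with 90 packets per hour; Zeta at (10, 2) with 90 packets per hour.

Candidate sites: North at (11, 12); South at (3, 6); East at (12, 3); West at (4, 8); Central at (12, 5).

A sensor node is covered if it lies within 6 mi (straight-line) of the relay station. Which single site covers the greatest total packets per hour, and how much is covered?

South, covering 240

Coverage radius r = 6 mi; a point is covered iff (Δx)²+(Δy)² ≤ 6² = 36.
  North (11, 12): covers {none} → 0
  South (3, 6): covers {Alpha, Gamma} → 240
  East (12, 3): covers {Zeta} → 90
  West (4, 8): covers {Alpha, Beta, Delta} → 76
  Central (12, 5): covers {Zeta} → 90
Maximum coverage at South: 240 packets per hour.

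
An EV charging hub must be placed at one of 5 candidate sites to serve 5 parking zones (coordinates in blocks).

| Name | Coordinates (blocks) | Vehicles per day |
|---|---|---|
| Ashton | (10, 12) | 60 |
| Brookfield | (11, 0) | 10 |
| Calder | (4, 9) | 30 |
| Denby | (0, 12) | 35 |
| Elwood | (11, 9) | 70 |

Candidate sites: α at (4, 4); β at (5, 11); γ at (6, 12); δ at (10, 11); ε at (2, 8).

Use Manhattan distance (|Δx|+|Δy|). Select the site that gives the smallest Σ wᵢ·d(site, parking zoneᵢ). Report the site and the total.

δ, total 1015 blocks

Total weighted distance at each candidate:
  α (4, 4): total = 2360
  β (5, 11): total = 1390
  γ (6, 12): total = 1330
  δ (10, 11): total = 1015
  ε (2, 8): total = 1890
Minimum is at δ with total 1015 blocks.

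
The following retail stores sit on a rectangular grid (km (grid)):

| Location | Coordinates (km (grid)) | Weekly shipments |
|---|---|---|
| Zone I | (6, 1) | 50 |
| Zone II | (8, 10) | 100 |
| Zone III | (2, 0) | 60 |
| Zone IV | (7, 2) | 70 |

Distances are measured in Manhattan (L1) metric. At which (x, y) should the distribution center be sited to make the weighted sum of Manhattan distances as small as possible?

Manhattan distance separates: Σwᵢ(|x−xᵢ|+|y−yᵢ|) = Σwᵢ|x−xᵢ| + Σwᵢ|y−yᵢ|, so x and y are optimised independently as 1-D weighted medians.
Total weight W = 280; half = 140.
x-coordinate, sorted with cumulative weight:
  x=2 (Zone III, w=60) cum 60
  x=6 (Zone I, w=50) cum 110
  x=7 (Zone IV, w=70) cum 180  ← median
  x=8 (Zone II, w=100) cum 280
⇒ x* = 7
y-coordinate, sorted with cumulative weight:
  y=0 (Zone III, w=60) cum 60
  y=1 (Zone I, w=50) cum 110
  y=2 (Zone IV, w=70) cum 180  ← median
  y=10 (Zone II, w=100) cum 280
⇒ y* = 2

(7, 2)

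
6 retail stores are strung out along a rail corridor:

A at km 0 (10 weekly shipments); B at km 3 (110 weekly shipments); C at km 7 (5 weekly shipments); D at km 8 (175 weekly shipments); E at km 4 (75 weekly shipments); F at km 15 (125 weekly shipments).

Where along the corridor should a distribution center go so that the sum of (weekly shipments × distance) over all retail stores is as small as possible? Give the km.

x = 8

For a sum of weighted absolute distances on a line, the optimum is the weighted median (not the mean). Total weight W = 500; half-weight = 250.
Sort by position and accumulate weight:
  km 0 (A, w=10) → cum 10
  km 3 (B, w=110) → cum 120
  km 4 (E, w=75) → cum 195
  km 7 (C, w=5) → cum 200
  km 8 (D, w=175) → cum 375  ≥ 250 → median here
  km 15 (F, w=125) → cum 500
Optimal location: km 8.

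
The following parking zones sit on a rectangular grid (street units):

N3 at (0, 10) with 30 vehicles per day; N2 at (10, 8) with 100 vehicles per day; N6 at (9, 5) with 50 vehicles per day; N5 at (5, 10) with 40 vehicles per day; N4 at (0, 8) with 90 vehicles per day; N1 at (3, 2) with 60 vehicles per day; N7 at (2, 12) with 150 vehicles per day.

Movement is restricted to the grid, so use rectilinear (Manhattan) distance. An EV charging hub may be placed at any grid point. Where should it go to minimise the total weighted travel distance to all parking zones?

(2, 8)

Manhattan distance separates: Σwᵢ(|x−xᵢ|+|y−yᵢ|) = Σwᵢ|x−xᵢ| + Σwᵢ|y−yᵢ|, so x and y are optimised independently as 1-D weighted medians.
Total weight W = 520; half = 260.
x-coordinate, sorted with cumulative weight:
  x=0 (N3, w=30) cum 30
  x=0 (N4, w=90) cum 120
  x=2 (N7, w=150) cum 270  ← median
  x=3 (N1, w=60) cum 330
  x=5 (N5, w=40) cum 370
  x=9 (N6, w=50) cum 420
  x=10 (N2, w=100) cum 520
⇒ x* = 2
y-coordinate, sorted with cumulative weight:
  y=2 (N1, w=60) cum 60
  y=5 (N6, w=50) cum 110
  y=8 (N2, w=100) cum 210
  y=8 (N4, w=90) cum 300  ← median
  y=10 (N3, w=30) cum 330
  y=10 (N5, w=40) cum 370
  y=12 (N7, w=150) cum 520
⇒ y* = 8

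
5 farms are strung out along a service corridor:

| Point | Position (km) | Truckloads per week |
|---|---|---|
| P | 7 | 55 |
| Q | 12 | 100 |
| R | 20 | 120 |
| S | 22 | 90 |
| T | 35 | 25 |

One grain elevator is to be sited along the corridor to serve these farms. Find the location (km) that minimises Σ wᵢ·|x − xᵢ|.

For a sum of weighted absolute distances on a line, the optimum is the weighted median (not the mean). Total weight W = 390; half-weight = 195.
Sort by position and accumulate weight:
  km 7 (P, w=55) → cum 55
  km 12 (Q, w=100) → cum 155
  km 20 (R, w=120) → cum 275  ≥ 195 → median here
  km 22 (S, w=90) → cum 365
  km 35 (T, w=25) → cum 390
Optimal location: km 20.

x = 20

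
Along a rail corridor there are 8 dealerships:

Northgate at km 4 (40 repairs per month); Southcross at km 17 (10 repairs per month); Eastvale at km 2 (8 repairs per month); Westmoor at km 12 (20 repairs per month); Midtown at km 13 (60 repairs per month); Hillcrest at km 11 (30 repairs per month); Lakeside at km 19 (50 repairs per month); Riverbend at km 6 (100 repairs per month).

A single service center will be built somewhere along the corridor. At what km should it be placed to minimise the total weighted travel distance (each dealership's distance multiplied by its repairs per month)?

For a sum of weighted absolute distances on a line, the optimum is the weighted median (not the mean). Total weight W = 318; half-weight = 159.
Sort by position and accumulate weight:
  km 2 (Eastvale, w=8) → cum 8
  km 4 (Northgate, w=40) → cum 48
  km 6 (Riverbend, w=100) → cum 148
  km 11 (Hillcrest, w=30) → cum 178  ≥ 159 → median here
  km 12 (Westmoor, w=20) → cum 198
  km 13 (Midtown, w=60) → cum 258
  km 17 (Southcross, w=10) → cum 268
  km 19 (Lakeside, w=50) → cum 318
Optimal location: km 11.

x = 11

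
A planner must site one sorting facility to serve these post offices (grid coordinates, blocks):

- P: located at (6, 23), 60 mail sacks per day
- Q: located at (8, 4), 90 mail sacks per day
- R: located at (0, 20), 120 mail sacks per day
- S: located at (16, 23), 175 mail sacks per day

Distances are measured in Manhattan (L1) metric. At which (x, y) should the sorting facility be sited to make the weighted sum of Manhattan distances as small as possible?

Manhattan distance separates: Σwᵢ(|x−xᵢ|+|y−yᵢ|) = Σwᵢ|x−xᵢ| + Σwᵢ|y−yᵢ|, so x and y are optimised independently as 1-D weighted medians.
Total weight W = 445; half = 222.5.
x-coordinate, sorted with cumulative weight:
  x=0 (R, w=120) cum 120
  x=6 (P, w=60) cum 180
  x=8 (Q, w=90) cum 270  ← median
  x=16 (S, w=175) cum 445
⇒ x* = 8
y-coordinate, sorted with cumulative weight:
  y=4 (Q, w=90) cum 90
  y=20 (R, w=120) cum 210
  y=23 (P, w=60) cum 270  ← median
  y=23 (S, w=175) cum 445
⇒ y* = 23

(8, 23)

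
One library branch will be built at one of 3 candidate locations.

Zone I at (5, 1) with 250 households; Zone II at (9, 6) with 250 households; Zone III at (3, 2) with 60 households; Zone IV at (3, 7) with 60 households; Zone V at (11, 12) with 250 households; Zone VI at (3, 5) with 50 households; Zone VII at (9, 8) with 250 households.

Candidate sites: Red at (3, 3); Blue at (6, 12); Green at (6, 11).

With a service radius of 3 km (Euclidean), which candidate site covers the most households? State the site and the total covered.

Red, covering 360

Coverage radius r = 3 km; a point is covered iff (Δx)²+(Δy)² ≤ 3² = 9.
  Red (3, 3): covers {Zone I, Zone III, Zone VI} → 360
  Blue (6, 12): covers {none} → 0
  Green (6, 11): covers {none} → 0
Maximum coverage at Red: 360 households.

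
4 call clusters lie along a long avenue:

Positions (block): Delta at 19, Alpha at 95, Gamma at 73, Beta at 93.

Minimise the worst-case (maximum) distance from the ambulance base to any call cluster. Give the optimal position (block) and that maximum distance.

The 1-center on a line is the midpoint of the two extreme points: leftmost at 19, rightmost at 95.
Optimal location = (19 + 95)/2 = 57; maximum distance = (95 − 19)/2 = 38.

location 57, max distance 38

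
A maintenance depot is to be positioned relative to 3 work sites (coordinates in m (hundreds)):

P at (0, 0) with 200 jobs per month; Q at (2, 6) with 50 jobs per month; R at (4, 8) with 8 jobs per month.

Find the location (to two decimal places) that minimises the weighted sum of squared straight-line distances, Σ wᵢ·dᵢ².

(0.51, 1.41)

The minimiser of Σwᵢ‖p−pᵢ‖² is the weighted centroid p* = (Σwᵢpᵢ)/(Σwᵢ).
Σwᵢ = 258.
Σwᵢxᵢ = 200·0 + 50·2 + 8·4 = 132.
Σwᵢyᵢ = 200·0 + 50·6 + 8·8 = 364.
x* = 132/258 = 0.51, y* = 364/258 = 1.41.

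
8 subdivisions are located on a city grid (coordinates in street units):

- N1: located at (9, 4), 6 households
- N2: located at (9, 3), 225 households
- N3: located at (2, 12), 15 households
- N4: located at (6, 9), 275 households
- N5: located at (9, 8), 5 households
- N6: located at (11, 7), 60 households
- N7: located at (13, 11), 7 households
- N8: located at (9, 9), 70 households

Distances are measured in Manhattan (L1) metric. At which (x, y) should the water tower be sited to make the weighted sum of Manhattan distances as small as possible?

(9, 9)

Manhattan distance separates: Σwᵢ(|x−xᵢ|+|y−yᵢ|) = Σwᵢ|x−xᵢ| + Σwᵢ|y−yᵢ|, so x and y are optimised independently as 1-D weighted medians.
Total weight W = 663; half = 331.5.
x-coordinate, sorted with cumulative weight:
  x=2 (N3, w=15) cum 15
  x=6 (N4, w=275) cum 290
  x=9 (N1, w=6) cum 296
  x=9 (N2, w=225) cum 521  ← median
  x=9 (N5, w=5) cum 526
  x=9 (N8, w=70) cum 596
  x=11 (N6, w=60) cum 656
  x=13 (N7, w=7) cum 663
⇒ x* = 9
y-coordinate, sorted with cumulative weight:
  y=3 (N2, w=225) cum 225
  y=4 (N1, w=6) cum 231
  y=7 (N6, w=60) cum 291
  y=8 (N5, w=5) cum 296
  y=9 (N4, w=275) cum 571  ← median
  y=9 (N8, w=70) cum 641
  y=11 (N7, w=7) cum 648
  y=12 (N3, w=15) cum 663
⇒ y* = 9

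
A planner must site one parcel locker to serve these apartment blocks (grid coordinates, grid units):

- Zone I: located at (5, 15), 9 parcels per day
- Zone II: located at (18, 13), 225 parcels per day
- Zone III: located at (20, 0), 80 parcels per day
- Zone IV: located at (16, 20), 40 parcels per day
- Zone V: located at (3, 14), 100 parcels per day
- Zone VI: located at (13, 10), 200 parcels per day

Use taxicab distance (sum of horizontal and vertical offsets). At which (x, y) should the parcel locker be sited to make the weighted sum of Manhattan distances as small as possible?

Manhattan distance separates: Σwᵢ(|x−xᵢ|+|y−yᵢ|) = Σwᵢ|x−xᵢ| + Σwᵢ|y−yᵢ|, so x and y are optimised independently as 1-D weighted medians.
Total weight W = 654; half = 327.
x-coordinate, sorted with cumulative weight:
  x=3 (Zone V, w=100) cum 100
  x=5 (Zone I, w=9) cum 109
  x=13 (Zone VI, w=200) cum 309
  x=16 (Zone IV, w=40) cum 349  ← median
  x=18 (Zone II, w=225) cum 574
  x=20 (Zone III, w=80) cum 654
⇒ x* = 16
y-coordinate, sorted with cumulative weight:
  y=0 (Zone III, w=80) cum 80
  y=10 (Zone VI, w=200) cum 280
  y=13 (Zone II, w=225) cum 505  ← median
  y=14 (Zone V, w=100) cum 605
  y=15 (Zone I, w=9) cum 614
  y=20 (Zone IV, w=40) cum 654
⇒ y* = 13

(16, 13)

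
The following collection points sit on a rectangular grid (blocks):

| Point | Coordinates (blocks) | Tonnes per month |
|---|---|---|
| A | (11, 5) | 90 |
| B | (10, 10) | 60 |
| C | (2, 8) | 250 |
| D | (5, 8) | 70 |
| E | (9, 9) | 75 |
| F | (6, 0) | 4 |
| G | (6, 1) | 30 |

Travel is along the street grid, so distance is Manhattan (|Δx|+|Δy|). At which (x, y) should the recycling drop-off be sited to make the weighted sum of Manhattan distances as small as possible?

(5, 8)

Manhattan distance separates: Σwᵢ(|x−xᵢ|+|y−yᵢ|) = Σwᵢ|x−xᵢ| + Σwᵢ|y−yᵢ|, so x and y are optimised independently as 1-D weighted medians.
Total weight W = 579; half = 289.5.
x-coordinate, sorted with cumulative weight:
  x=2 (C, w=250) cum 250
  x=5 (D, w=70) cum 320  ← median
  x=6 (F, w=4) cum 324
  x=6 (G, w=30) cum 354
  x=9 (E, w=75) cum 429
  x=10 (B, w=60) cum 489
  x=11 (A, w=90) cum 579
⇒ x* = 5
y-coordinate, sorted with cumulative weight:
  y=0 (F, w=4) cum 4
  y=1 (G, w=30) cum 34
  y=5 (A, w=90) cum 124
  y=8 (C, w=250) cum 374  ← median
  y=8 (D, w=70) cum 444
  y=9 (E, w=75) cum 519
  y=10 (B, w=60) cum 579
⇒ y* = 8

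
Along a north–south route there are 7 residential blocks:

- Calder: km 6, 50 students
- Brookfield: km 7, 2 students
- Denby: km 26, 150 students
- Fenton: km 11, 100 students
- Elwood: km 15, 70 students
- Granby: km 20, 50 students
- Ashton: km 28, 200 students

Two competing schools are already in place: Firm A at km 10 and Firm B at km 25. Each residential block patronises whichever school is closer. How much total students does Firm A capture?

222

The indifferent point is the midpoint (10+25)/2 = 17.5; residential blocks left of it (closer to Firm A at 10) go to Firm A, those right go to Firm B.
  Calder at 6 (w=50) → Firm A
  Brookfield at 7 (w=2) → Firm A
  Fenton at 11 (w=100) → Firm A
  Elwood at 15 (w=70) → Firm A
  Granby at 20 (w=50) → Firm B
  Denby at 26 (w=150) → Firm B
  Ashton at 28 (w=200) → Firm B
Firm A captures 222; Firm B captures 400.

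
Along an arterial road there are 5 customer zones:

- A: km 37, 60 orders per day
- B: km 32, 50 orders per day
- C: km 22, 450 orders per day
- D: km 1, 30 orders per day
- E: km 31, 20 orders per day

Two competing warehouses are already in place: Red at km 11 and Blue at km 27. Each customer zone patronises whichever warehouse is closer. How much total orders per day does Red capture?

30

The indifferent point is the midpoint (11+27)/2 = 19; customer zones left of it (closer to Red at 11) go to Red, those right go to Blue.
  D at 1 (w=30) → Red
  C at 22 (w=450) → Blue
  E at 31 (w=20) → Blue
  B at 32 (w=50) → Blue
  A at 37 (w=60) → Blue
Red captures 30; Blue captures 580.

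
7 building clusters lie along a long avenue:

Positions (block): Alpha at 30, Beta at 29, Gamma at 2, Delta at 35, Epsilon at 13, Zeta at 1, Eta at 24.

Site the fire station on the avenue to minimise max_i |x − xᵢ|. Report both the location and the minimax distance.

location 18, max distance 17

The 1-center on a line is the midpoint of the two extreme points: leftmost at 1, rightmost at 35.
Optimal location = (1 + 35)/2 = 18; maximum distance = (35 − 1)/2 = 17.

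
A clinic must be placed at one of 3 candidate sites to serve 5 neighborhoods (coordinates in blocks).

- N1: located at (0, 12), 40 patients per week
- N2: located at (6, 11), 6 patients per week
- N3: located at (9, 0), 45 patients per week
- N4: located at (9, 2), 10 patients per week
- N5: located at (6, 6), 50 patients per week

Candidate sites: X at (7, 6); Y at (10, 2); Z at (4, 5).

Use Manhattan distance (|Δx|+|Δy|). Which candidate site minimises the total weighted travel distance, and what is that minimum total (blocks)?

Total weighted distance at each candidate:
  X (7, 6): total = 1026
  Y (10, 2): total = 1423
  Z (4, 5): total = 1168
Minimum is at X with total 1026 blocks.

X, total 1026 blocks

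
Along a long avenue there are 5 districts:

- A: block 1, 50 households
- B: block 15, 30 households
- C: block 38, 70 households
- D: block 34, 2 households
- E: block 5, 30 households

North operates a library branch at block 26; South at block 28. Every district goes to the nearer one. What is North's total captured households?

The indifferent point is the midpoint (26+28)/2 = 27; districts left of it (closer to North at 26) go to North, those right go to South.
  A at 1 (w=50) → North
  E at 5 (w=30) → North
  B at 15 (w=30) → North
  D at 34 (w=2) → South
  C at 38 (w=70) → South
North captures 110; South captures 72.

110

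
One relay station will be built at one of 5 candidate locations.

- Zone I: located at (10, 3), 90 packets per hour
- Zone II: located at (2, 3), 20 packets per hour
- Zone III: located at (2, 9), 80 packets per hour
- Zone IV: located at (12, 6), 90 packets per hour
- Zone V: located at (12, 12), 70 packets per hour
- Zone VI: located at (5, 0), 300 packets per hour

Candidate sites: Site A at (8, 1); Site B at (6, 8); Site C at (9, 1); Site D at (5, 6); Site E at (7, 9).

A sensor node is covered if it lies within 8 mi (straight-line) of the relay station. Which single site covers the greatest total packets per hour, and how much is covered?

Site D, covering 580

Coverage radius r = 8 mi; a point is covered iff (Δx)²+(Δy)² ≤ 8² = 64.
  Site A (8, 1): covers {Zone I, Zone II, Zone IV, Zone VI} → 500
  Site B (6, 8): covers {Zone I, Zone II, Zone III, Zone IV, Zone V} → 350
  Site C (9, 1): covers {Zone I, Zone II, Zone IV, Zone VI} → 500
  Site D (5, 6): covers {Zone I, Zone II, Zone III, Zone IV, Zone VI} → 580
  Site E (7, 9): covers {Zone I, Zone II, Zone III, Zone IV, Zone V} → 350
Maximum coverage at Site D: 580 packets per hour.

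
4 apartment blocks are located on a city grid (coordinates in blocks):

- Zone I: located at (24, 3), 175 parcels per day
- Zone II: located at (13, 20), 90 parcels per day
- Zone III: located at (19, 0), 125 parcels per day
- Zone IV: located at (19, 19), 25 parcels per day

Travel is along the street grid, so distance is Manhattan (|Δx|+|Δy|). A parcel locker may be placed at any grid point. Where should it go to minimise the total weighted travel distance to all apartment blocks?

Manhattan distance separates: Σwᵢ(|x−xᵢ|+|y−yᵢ|) = Σwᵢ|x−xᵢ| + Σwᵢ|y−yᵢ|, so x and y are optimised independently as 1-D weighted medians.
Total weight W = 415; half = 207.5.
x-coordinate, sorted with cumulative weight:
  x=13 (Zone II, w=90) cum 90
  x=19 (Zone III, w=125) cum 215  ← median
  x=19 (Zone IV, w=25) cum 240
  x=24 (Zone I, w=175) cum 415
⇒ x* = 19
y-coordinate, sorted with cumulative weight:
  y=0 (Zone III, w=125) cum 125
  y=3 (Zone I, w=175) cum 300  ← median
  y=19 (Zone IV, w=25) cum 325
  y=20 (Zone II, w=90) cum 415
⇒ y* = 3

(19, 3)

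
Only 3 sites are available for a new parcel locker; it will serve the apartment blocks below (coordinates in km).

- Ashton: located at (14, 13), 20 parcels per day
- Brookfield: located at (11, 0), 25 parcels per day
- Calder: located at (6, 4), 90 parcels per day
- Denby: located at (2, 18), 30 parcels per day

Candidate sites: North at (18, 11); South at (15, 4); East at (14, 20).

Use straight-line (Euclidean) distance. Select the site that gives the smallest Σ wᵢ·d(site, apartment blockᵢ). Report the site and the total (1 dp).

South, total 1705.7 km

Total weighted distance at each candidate:
  North (18, 11): total = 2189.7
  South (15, 4): total = 1705.7
  East (14, 20): total = 2620.5
Minimum is at South with total 1705.7 km.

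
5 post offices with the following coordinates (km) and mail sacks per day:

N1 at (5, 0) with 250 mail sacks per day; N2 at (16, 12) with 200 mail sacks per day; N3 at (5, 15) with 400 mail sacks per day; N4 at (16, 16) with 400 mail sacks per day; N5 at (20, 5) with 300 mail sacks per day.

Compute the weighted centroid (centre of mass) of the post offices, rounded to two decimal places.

The minimiser of Σwᵢ‖p−pᵢ‖² is the weighted centroid p* = (Σwᵢpᵢ)/(Σwᵢ).
Σwᵢ = 1550.
Σwᵢxᵢ = 250·5 + 200·16 + 400·5 + 400·16 + 300·20 = 18850.
Σwᵢyᵢ = 250·0 + 200·12 + 400·15 + 400·16 + 300·5 = 16300.
x* = 18850/1550 = 12.16, y* = 16300/1550 = 10.52.

(12.16, 10.52)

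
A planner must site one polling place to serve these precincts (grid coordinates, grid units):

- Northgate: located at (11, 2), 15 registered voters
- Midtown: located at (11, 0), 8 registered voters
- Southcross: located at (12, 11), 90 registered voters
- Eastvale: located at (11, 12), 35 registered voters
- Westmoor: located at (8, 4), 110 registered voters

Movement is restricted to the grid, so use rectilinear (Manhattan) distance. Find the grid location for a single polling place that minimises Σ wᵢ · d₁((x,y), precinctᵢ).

(11, 4)

Manhattan distance separates: Σwᵢ(|x−xᵢ|+|y−yᵢ|) = Σwᵢ|x−xᵢ| + Σwᵢ|y−yᵢ|, so x and y are optimised independently as 1-D weighted medians.
Total weight W = 258; half = 129.
x-coordinate, sorted with cumulative weight:
  x=8 (Westmoor, w=110) cum 110
  x=11 (Northgate, w=15) cum 125
  x=11 (Midtown, w=8) cum 133  ← median
  x=11 (Eastvale, w=35) cum 168
  x=12 (Southcross, w=90) cum 258
⇒ x* = 11
y-coordinate, sorted with cumulative weight:
  y=0 (Midtown, w=8) cum 8
  y=2 (Northgate, w=15) cum 23
  y=4 (Westmoor, w=110) cum 133  ← median
  y=11 (Southcross, w=90) cum 223
  y=12 (Eastvale, w=35) cum 258
⇒ y* = 4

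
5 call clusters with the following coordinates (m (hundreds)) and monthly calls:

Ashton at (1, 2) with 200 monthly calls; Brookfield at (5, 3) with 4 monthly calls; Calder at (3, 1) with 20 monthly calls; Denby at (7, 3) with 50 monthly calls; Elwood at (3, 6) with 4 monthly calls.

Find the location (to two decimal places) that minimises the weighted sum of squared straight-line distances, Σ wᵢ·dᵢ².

(2.31, 2.18)

The minimiser of Σwᵢ‖p−pᵢ‖² is the weighted centroid p* = (Σwᵢpᵢ)/(Σwᵢ).
Σwᵢ = 278.
Σwᵢxᵢ = 200·1 + 4·5 + 20·3 + 50·7 + 4·3 = 642.
Σwᵢyᵢ = 200·2 + 4·3 + 20·1 + 50·3 + 4·6 = 606.
x* = 642/278 = 2.31, y* = 606/278 = 2.18.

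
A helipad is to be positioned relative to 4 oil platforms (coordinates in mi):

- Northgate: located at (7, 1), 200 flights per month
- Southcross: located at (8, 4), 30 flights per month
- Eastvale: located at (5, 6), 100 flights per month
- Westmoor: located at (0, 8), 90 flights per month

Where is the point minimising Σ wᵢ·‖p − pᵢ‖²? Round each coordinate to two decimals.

The minimiser of Σwᵢ‖p−pᵢ‖² is the weighted centroid p* = (Σwᵢpᵢ)/(Σwᵢ).
Σwᵢ = 420.
Σwᵢxᵢ = 200·7 + 30·8 + 100·5 + 90·0 = 2140.
Σwᵢyᵢ = 200·1 + 30·4 + 100·6 + 90·8 = 1640.
x* = 2140/420 = 5.10, y* = 1640/420 = 3.90.

(5.10, 3.90)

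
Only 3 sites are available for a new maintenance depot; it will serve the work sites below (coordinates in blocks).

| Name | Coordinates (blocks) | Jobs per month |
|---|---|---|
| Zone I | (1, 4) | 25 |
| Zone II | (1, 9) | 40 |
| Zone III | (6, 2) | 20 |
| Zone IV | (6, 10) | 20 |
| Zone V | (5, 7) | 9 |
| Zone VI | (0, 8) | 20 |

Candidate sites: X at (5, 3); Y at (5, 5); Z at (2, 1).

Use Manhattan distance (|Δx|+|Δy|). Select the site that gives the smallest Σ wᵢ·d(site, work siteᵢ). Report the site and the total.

Total weighted distance at each candidate:
  X (5, 3): total = 961
  Y (5, 5): total = 823
  Z (2, 1): total = 1081
Minimum is at Y with total 823 blocks.

Y, total 823 blocks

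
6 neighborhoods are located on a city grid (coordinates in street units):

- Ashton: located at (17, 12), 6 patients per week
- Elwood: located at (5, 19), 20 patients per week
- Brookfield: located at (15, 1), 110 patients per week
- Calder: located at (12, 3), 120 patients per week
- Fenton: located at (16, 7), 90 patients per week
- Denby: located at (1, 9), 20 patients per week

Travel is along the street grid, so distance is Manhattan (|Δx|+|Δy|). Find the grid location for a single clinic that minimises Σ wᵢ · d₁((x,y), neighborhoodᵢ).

(15, 3)

Manhattan distance separates: Σwᵢ(|x−xᵢ|+|y−yᵢ|) = Σwᵢ|x−xᵢ| + Σwᵢ|y−yᵢ|, so x and y are optimised independently as 1-D weighted medians.
Total weight W = 366; half = 183.
x-coordinate, sorted with cumulative weight:
  x=1 (Denby, w=20) cum 20
  x=5 (Elwood, w=20) cum 40
  x=12 (Calder, w=120) cum 160
  x=15 (Brookfield, w=110) cum 270  ← median
  x=16 (Fenton, w=90) cum 360
  x=17 (Ashton, w=6) cum 366
⇒ x* = 15
y-coordinate, sorted with cumulative weight:
  y=1 (Brookfield, w=110) cum 110
  y=3 (Calder, w=120) cum 230  ← median
  y=7 (Fenton, w=90) cum 320
  y=9 (Denby, w=20) cum 340
  y=12 (Ashton, w=6) cum 346
  y=19 (Elwood, w=20) cum 366
⇒ y* = 3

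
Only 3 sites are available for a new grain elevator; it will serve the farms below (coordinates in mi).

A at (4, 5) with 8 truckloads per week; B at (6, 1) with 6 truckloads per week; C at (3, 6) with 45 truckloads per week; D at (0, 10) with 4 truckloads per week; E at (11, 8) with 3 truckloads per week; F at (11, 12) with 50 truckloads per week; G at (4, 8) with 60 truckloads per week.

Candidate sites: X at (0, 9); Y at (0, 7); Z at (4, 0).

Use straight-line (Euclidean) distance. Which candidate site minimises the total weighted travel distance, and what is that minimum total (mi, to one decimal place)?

Y, total 1125.7 mi

Total weighted distance at each candidate:
  X (0, 9): total = 1150.8
  Y (0, 7): total = 1125.7
  Z (4, 0): total = 1576.7
Minimum is at Y with total 1125.7 mi.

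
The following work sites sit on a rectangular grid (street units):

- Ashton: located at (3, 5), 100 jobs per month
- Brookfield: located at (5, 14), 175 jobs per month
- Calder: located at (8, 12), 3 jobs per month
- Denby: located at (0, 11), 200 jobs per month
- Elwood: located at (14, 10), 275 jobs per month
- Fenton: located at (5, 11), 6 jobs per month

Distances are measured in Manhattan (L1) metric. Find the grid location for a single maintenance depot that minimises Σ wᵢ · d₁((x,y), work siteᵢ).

(5, 11)

Manhattan distance separates: Σwᵢ(|x−xᵢ|+|y−yᵢ|) = Σwᵢ|x−xᵢ| + Σwᵢ|y−yᵢ|, so x and y are optimised independently as 1-D weighted medians.
Total weight W = 759; half = 379.5.
x-coordinate, sorted with cumulative weight:
  x=0 (Denby, w=200) cum 200
  x=3 (Ashton, w=100) cum 300
  x=5 (Brookfield, w=175) cum 475  ← median
  x=5 (Fenton, w=6) cum 481
  x=8 (Calder, w=3) cum 484
  x=14 (Elwood, w=275) cum 759
⇒ x* = 5
y-coordinate, sorted with cumulative weight:
  y=5 (Ashton, w=100) cum 100
  y=10 (Elwood, w=275) cum 375
  y=11 (Denby, w=200) cum 575  ← median
  y=11 (Fenton, w=6) cum 581
  y=12 (Calder, w=3) cum 584
  y=14 (Brookfield, w=175) cum 759
⇒ y* = 11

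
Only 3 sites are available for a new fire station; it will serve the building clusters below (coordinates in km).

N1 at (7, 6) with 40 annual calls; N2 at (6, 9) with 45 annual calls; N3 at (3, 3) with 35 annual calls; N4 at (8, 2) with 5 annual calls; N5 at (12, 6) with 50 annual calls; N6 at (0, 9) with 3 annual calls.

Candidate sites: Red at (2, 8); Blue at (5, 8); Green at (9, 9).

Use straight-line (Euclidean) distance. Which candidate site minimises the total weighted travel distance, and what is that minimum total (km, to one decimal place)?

Total weighted distance at each candidate:
  Red (2, 8): total = 1138.4
  Blue (5, 8): total = 778.1
  Green (9, 9): total = 850.7
Minimum is at Blue with total 778.1 km.

Blue, total 778.1 km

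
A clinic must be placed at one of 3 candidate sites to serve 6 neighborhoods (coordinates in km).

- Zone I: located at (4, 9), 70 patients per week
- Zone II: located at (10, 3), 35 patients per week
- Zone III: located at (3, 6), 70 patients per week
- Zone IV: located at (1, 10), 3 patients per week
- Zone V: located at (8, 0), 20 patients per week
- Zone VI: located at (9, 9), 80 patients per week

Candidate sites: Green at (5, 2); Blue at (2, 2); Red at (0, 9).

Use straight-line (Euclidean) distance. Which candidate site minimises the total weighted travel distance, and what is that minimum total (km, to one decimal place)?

Total weighted distance at each candidate:
  Green (5, 2): total = 1730.4
  Blue (2, 2): total = 2023.0
  Red (0, 9): total = 1950.2
Minimum is at Green with total 1730.4 km.

Green, total 1730.4 km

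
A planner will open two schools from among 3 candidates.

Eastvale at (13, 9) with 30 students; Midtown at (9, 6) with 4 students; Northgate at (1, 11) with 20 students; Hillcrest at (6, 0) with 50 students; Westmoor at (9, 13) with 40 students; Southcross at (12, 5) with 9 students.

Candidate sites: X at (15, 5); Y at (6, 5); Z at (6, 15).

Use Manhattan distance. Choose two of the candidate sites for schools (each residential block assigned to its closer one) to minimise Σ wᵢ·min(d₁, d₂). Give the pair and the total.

{Y, Z}, total 1030

Evaluate every pair (each demand assigned to the nearer of the two):
  {Y, Z}: total = 1030
  {X, Y}: total = 1133
  {X, Z}: total = 1315
Best pair: {Y, Z} with total 1030.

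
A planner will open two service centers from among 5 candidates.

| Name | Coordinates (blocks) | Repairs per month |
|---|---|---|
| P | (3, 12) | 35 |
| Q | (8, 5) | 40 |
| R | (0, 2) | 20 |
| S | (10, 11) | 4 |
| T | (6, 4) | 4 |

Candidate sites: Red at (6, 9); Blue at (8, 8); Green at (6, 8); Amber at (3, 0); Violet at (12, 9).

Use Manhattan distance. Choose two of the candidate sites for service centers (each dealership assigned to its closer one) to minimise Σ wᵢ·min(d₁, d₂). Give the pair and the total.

Evaluate every pair (each demand assigned to the nearer of the two):
  {Blue, Amber}: total = 579
  {Green, Amber}: total = 589
  {Red, Amber}: total = 594
  {Red, Blue}: total = 630
  {Blue, Green}: total = 641
  {Red, Green}: total = 690
  {Green, Violet}: total = 717
  {Red, Violet}: total = 746
  {Blue, Violet}: total = 755
  {Amber, Violet}: total = 884
Best pair: {Blue, Amber} with total 579.

{Blue, Amber}, total 579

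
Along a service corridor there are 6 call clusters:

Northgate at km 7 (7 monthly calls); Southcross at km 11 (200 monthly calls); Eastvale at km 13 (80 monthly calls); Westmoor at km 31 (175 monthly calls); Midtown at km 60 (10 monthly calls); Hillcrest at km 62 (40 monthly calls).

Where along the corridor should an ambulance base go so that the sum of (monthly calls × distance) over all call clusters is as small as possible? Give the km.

x = 13

For a sum of weighted absolute distances on a line, the optimum is the weighted median (not the mean). Total weight W = 512; half-weight = 256.
Sort by position and accumulate weight:
  km 7 (Northgate, w=7) → cum 7
  km 11 (Southcross, w=200) → cum 207
  km 13 (Eastvale, w=80) → cum 287  ≥ 256 → median here
  km 31 (Westmoor, w=175) → cum 462
  km 60 (Midtown, w=10) → cum 472
  km 62 (Hillcrest, w=40) → cum 512
Optimal location: km 13.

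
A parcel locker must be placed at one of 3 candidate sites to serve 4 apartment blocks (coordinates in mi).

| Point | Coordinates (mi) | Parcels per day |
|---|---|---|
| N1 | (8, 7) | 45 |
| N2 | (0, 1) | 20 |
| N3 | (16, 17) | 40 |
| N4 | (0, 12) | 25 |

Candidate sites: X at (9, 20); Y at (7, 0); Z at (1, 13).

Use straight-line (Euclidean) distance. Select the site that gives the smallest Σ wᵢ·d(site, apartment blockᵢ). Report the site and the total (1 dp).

Total weighted distance at each candidate:
  X (9, 20): total = 1612.9
  Y (7, 0): total = 1576.3
  Z (1, 13): total = 1312.0
Minimum is at Z with total 1312.0 mi.

Z, total 1312.0 mi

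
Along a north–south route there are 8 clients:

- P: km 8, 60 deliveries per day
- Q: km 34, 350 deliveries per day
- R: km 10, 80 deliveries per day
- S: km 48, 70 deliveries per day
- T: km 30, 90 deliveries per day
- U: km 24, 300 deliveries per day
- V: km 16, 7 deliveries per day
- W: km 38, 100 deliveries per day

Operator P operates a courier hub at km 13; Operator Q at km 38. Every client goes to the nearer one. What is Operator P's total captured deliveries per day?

The indifferent point is the midpoint (13+38)/2 = 25.5; clients left of it (closer to Operator P at 13) go to Operator P, those right go to Operator Q.
  P at 8 (w=60) → Operator P
  R at 10 (w=80) → Operator P
  V at 16 (w=7) → Operator P
  U at 24 (w=300) → Operator P
  T at 30 (w=90) → Operator Q
  Q at 34 (w=350) → Operator Q
  W at 38 (w=100) → Operator Q
  S at 48 (w=70) → Operator Q
Operator P captures 447; Operator Q captures 610.

447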